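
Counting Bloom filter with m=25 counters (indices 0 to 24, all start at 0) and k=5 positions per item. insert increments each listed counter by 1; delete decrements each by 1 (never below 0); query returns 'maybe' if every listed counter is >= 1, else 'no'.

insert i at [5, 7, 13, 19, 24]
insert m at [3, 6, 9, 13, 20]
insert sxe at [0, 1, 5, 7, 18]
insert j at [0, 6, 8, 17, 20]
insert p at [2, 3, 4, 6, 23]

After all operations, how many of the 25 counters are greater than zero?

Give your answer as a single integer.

Answer: 17

Derivation:
Step 1: insert i at [5, 7, 13, 19, 24] -> counters=[0,0,0,0,0,1,0,1,0,0,0,0,0,1,0,0,0,0,0,1,0,0,0,0,1]
Step 2: insert m at [3, 6, 9, 13, 20] -> counters=[0,0,0,1,0,1,1,1,0,1,0,0,0,2,0,0,0,0,0,1,1,0,0,0,1]
Step 3: insert sxe at [0, 1, 5, 7, 18] -> counters=[1,1,0,1,0,2,1,2,0,1,0,0,0,2,0,0,0,0,1,1,1,0,0,0,1]
Step 4: insert j at [0, 6, 8, 17, 20] -> counters=[2,1,0,1,0,2,2,2,1,1,0,0,0,2,0,0,0,1,1,1,2,0,0,0,1]
Step 5: insert p at [2, 3, 4, 6, 23] -> counters=[2,1,1,2,1,2,3,2,1,1,0,0,0,2,0,0,0,1,1,1,2,0,0,1,1]
Final counters=[2,1,1,2,1,2,3,2,1,1,0,0,0,2,0,0,0,1,1,1,2,0,0,1,1] -> 17 nonzero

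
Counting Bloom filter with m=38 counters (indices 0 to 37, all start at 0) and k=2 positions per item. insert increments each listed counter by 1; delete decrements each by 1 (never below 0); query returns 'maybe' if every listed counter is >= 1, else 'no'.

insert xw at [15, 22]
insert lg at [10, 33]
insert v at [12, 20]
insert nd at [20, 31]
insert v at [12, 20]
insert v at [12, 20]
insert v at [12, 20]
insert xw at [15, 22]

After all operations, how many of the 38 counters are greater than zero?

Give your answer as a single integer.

Answer: 7

Derivation:
Step 1: insert xw at [15, 22] -> counters=[0,0,0,0,0,0,0,0,0,0,0,0,0,0,0,1,0,0,0,0,0,0,1,0,0,0,0,0,0,0,0,0,0,0,0,0,0,0]
Step 2: insert lg at [10, 33] -> counters=[0,0,0,0,0,0,0,0,0,0,1,0,0,0,0,1,0,0,0,0,0,0,1,0,0,0,0,0,0,0,0,0,0,1,0,0,0,0]
Step 3: insert v at [12, 20] -> counters=[0,0,0,0,0,0,0,0,0,0,1,0,1,0,0,1,0,0,0,0,1,0,1,0,0,0,0,0,0,0,0,0,0,1,0,0,0,0]
Step 4: insert nd at [20, 31] -> counters=[0,0,0,0,0,0,0,0,0,0,1,0,1,0,0,1,0,0,0,0,2,0,1,0,0,0,0,0,0,0,0,1,0,1,0,0,0,0]
Step 5: insert v at [12, 20] -> counters=[0,0,0,0,0,0,0,0,0,0,1,0,2,0,0,1,0,0,0,0,3,0,1,0,0,0,0,0,0,0,0,1,0,1,0,0,0,0]
Step 6: insert v at [12, 20] -> counters=[0,0,0,0,0,0,0,0,0,0,1,0,3,0,0,1,0,0,0,0,4,0,1,0,0,0,0,0,0,0,0,1,0,1,0,0,0,0]
Step 7: insert v at [12, 20] -> counters=[0,0,0,0,0,0,0,0,0,0,1,0,4,0,0,1,0,0,0,0,5,0,1,0,0,0,0,0,0,0,0,1,0,1,0,0,0,0]
Step 8: insert xw at [15, 22] -> counters=[0,0,0,0,0,0,0,0,0,0,1,0,4,0,0,2,0,0,0,0,5,0,2,0,0,0,0,0,0,0,0,1,0,1,0,0,0,0]
Final counters=[0,0,0,0,0,0,0,0,0,0,1,0,4,0,0,2,0,0,0,0,5,0,2,0,0,0,0,0,0,0,0,1,0,1,0,0,0,0] -> 7 nonzero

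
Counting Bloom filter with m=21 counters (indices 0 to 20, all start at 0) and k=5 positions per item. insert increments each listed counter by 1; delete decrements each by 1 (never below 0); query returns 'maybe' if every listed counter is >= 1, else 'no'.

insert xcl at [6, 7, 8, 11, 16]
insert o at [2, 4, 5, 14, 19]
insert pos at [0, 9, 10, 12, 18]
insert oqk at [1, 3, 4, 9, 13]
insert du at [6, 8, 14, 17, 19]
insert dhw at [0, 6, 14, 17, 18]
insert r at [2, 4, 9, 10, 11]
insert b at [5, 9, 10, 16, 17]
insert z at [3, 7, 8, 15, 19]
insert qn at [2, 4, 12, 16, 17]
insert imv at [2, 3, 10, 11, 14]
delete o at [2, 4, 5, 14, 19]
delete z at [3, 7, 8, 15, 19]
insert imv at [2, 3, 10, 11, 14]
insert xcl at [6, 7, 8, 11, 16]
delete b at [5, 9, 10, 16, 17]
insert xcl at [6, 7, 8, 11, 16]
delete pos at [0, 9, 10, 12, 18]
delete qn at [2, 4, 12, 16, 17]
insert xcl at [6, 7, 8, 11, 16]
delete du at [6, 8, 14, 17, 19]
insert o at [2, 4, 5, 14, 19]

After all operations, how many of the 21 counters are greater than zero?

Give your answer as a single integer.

Step 1: insert xcl at [6, 7, 8, 11, 16] -> counters=[0,0,0,0,0,0,1,1,1,0,0,1,0,0,0,0,1,0,0,0,0]
Step 2: insert o at [2, 4, 5, 14, 19] -> counters=[0,0,1,0,1,1,1,1,1,0,0,1,0,0,1,0,1,0,0,1,0]
Step 3: insert pos at [0, 9, 10, 12, 18] -> counters=[1,0,1,0,1,1,1,1,1,1,1,1,1,0,1,0,1,0,1,1,0]
Step 4: insert oqk at [1, 3, 4, 9, 13] -> counters=[1,1,1,1,2,1,1,1,1,2,1,1,1,1,1,0,1,0,1,1,0]
Step 5: insert du at [6, 8, 14, 17, 19] -> counters=[1,1,1,1,2,1,2,1,2,2,1,1,1,1,2,0,1,1,1,2,0]
Step 6: insert dhw at [0, 6, 14, 17, 18] -> counters=[2,1,1,1,2,1,3,1,2,2,1,1,1,1,3,0,1,2,2,2,0]
Step 7: insert r at [2, 4, 9, 10, 11] -> counters=[2,1,2,1,3,1,3,1,2,3,2,2,1,1,3,0,1,2,2,2,0]
Step 8: insert b at [5, 9, 10, 16, 17] -> counters=[2,1,2,1,3,2,3,1,2,4,3,2,1,1,3,0,2,3,2,2,0]
Step 9: insert z at [3, 7, 8, 15, 19] -> counters=[2,1,2,2,3,2,3,2,3,4,3,2,1,1,3,1,2,3,2,3,0]
Step 10: insert qn at [2, 4, 12, 16, 17] -> counters=[2,1,3,2,4,2,3,2,3,4,3,2,2,1,3,1,3,4,2,3,0]
Step 11: insert imv at [2, 3, 10, 11, 14] -> counters=[2,1,4,3,4,2,3,2,3,4,4,3,2,1,4,1,3,4,2,3,0]
Step 12: delete o at [2, 4, 5, 14, 19] -> counters=[2,1,3,3,3,1,3,2,3,4,4,3,2,1,3,1,3,4,2,2,0]
Step 13: delete z at [3, 7, 8, 15, 19] -> counters=[2,1,3,2,3,1,3,1,2,4,4,3,2,1,3,0,3,4,2,1,0]
Step 14: insert imv at [2, 3, 10, 11, 14] -> counters=[2,1,4,3,3,1,3,1,2,4,5,4,2,1,4,0,3,4,2,1,0]
Step 15: insert xcl at [6, 7, 8, 11, 16] -> counters=[2,1,4,3,3,1,4,2,3,4,5,5,2,1,4,0,4,4,2,1,0]
Step 16: delete b at [5, 9, 10, 16, 17] -> counters=[2,1,4,3,3,0,4,2,3,3,4,5,2,1,4,0,3,3,2,1,0]
Step 17: insert xcl at [6, 7, 8, 11, 16] -> counters=[2,1,4,3,3,0,5,3,4,3,4,6,2,1,4,0,4,3,2,1,0]
Step 18: delete pos at [0, 9, 10, 12, 18] -> counters=[1,1,4,3,3,0,5,3,4,2,3,6,1,1,4,0,4,3,1,1,0]
Step 19: delete qn at [2, 4, 12, 16, 17] -> counters=[1,1,3,3,2,0,5,3,4,2,3,6,0,1,4,0,3,2,1,1,0]
Step 20: insert xcl at [6, 7, 8, 11, 16] -> counters=[1,1,3,3,2,0,6,4,5,2,3,7,0,1,4,0,4,2,1,1,0]
Step 21: delete du at [6, 8, 14, 17, 19] -> counters=[1,1,3,3,2,0,5,4,4,2,3,7,0,1,3,0,4,1,1,0,0]
Step 22: insert o at [2, 4, 5, 14, 19] -> counters=[1,1,4,3,3,1,5,4,4,2,3,7,0,1,4,0,4,1,1,1,0]
Final counters=[1,1,4,3,3,1,5,4,4,2,3,7,0,1,4,0,4,1,1,1,0] -> 18 nonzero

Answer: 18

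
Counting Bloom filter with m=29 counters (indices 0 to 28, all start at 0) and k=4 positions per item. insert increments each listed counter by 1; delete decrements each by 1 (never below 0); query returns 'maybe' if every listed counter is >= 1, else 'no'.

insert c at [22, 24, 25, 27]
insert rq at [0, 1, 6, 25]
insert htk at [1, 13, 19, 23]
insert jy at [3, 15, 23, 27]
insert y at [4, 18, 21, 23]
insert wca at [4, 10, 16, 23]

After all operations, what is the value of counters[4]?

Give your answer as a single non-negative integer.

Answer: 2

Derivation:
Step 1: insert c at [22, 24, 25, 27] -> counters=[0,0,0,0,0,0,0,0,0,0,0,0,0,0,0,0,0,0,0,0,0,0,1,0,1,1,0,1,0]
Step 2: insert rq at [0, 1, 6, 25] -> counters=[1,1,0,0,0,0,1,0,0,0,0,0,0,0,0,0,0,0,0,0,0,0,1,0,1,2,0,1,0]
Step 3: insert htk at [1, 13, 19, 23] -> counters=[1,2,0,0,0,0,1,0,0,0,0,0,0,1,0,0,0,0,0,1,0,0,1,1,1,2,0,1,0]
Step 4: insert jy at [3, 15, 23, 27] -> counters=[1,2,0,1,0,0,1,0,0,0,0,0,0,1,0,1,0,0,0,1,0,0,1,2,1,2,0,2,0]
Step 5: insert y at [4, 18, 21, 23] -> counters=[1,2,0,1,1,0,1,0,0,0,0,0,0,1,0,1,0,0,1,1,0,1,1,3,1,2,0,2,0]
Step 6: insert wca at [4, 10, 16, 23] -> counters=[1,2,0,1,2,0,1,0,0,0,1,0,0,1,0,1,1,0,1,1,0,1,1,4,1,2,0,2,0]
Final counters=[1,2,0,1,2,0,1,0,0,0,1,0,0,1,0,1,1,0,1,1,0,1,1,4,1,2,0,2,0] -> counters[4]=2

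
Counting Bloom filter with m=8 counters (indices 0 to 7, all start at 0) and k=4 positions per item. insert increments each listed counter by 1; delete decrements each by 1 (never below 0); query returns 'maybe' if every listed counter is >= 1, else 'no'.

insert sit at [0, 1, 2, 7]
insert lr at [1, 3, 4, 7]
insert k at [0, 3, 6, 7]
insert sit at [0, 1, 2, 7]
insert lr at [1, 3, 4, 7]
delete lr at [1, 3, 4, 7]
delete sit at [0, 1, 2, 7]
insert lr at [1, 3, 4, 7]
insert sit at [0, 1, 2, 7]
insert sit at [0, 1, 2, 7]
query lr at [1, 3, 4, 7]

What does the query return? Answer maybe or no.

Step 1: insert sit at [0, 1, 2, 7] -> counters=[1,1,1,0,0,0,0,1]
Step 2: insert lr at [1, 3, 4, 7] -> counters=[1,2,1,1,1,0,0,2]
Step 3: insert k at [0, 3, 6, 7] -> counters=[2,2,1,2,1,0,1,3]
Step 4: insert sit at [0, 1, 2, 7] -> counters=[3,3,2,2,1,0,1,4]
Step 5: insert lr at [1, 3, 4, 7] -> counters=[3,4,2,3,2,0,1,5]
Step 6: delete lr at [1, 3, 4, 7] -> counters=[3,3,2,2,1,0,1,4]
Step 7: delete sit at [0, 1, 2, 7] -> counters=[2,2,1,2,1,0,1,3]
Step 8: insert lr at [1, 3, 4, 7] -> counters=[2,3,1,3,2,0,1,4]
Step 9: insert sit at [0, 1, 2, 7] -> counters=[3,4,2,3,2,0,1,5]
Step 10: insert sit at [0, 1, 2, 7] -> counters=[4,5,3,3,2,0,1,6]
Query lr: check counters[1]=5 counters[3]=3 counters[4]=2 counters[7]=6 -> maybe

Answer: maybe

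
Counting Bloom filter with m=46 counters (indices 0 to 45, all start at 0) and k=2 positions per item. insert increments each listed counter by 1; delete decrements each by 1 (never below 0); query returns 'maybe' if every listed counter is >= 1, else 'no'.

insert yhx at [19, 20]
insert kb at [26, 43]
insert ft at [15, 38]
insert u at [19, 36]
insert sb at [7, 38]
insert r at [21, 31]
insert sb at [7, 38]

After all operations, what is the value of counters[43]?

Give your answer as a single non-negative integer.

Step 1: insert yhx at [19, 20] -> counters=[0,0,0,0,0,0,0,0,0,0,0,0,0,0,0,0,0,0,0,1,1,0,0,0,0,0,0,0,0,0,0,0,0,0,0,0,0,0,0,0,0,0,0,0,0,0]
Step 2: insert kb at [26, 43] -> counters=[0,0,0,0,0,0,0,0,0,0,0,0,0,0,0,0,0,0,0,1,1,0,0,0,0,0,1,0,0,0,0,0,0,0,0,0,0,0,0,0,0,0,0,1,0,0]
Step 3: insert ft at [15, 38] -> counters=[0,0,0,0,0,0,0,0,0,0,0,0,0,0,0,1,0,0,0,1,1,0,0,0,0,0,1,0,0,0,0,0,0,0,0,0,0,0,1,0,0,0,0,1,0,0]
Step 4: insert u at [19, 36] -> counters=[0,0,0,0,0,0,0,0,0,0,0,0,0,0,0,1,0,0,0,2,1,0,0,0,0,0,1,0,0,0,0,0,0,0,0,0,1,0,1,0,0,0,0,1,0,0]
Step 5: insert sb at [7, 38] -> counters=[0,0,0,0,0,0,0,1,0,0,0,0,0,0,0,1,0,0,0,2,1,0,0,0,0,0,1,0,0,0,0,0,0,0,0,0,1,0,2,0,0,0,0,1,0,0]
Step 6: insert r at [21, 31] -> counters=[0,0,0,0,0,0,0,1,0,0,0,0,0,0,0,1,0,0,0,2,1,1,0,0,0,0,1,0,0,0,0,1,0,0,0,0,1,0,2,0,0,0,0,1,0,0]
Step 7: insert sb at [7, 38] -> counters=[0,0,0,0,0,0,0,2,0,0,0,0,0,0,0,1,0,0,0,2,1,1,0,0,0,0,1,0,0,0,0,1,0,0,0,0,1,0,3,0,0,0,0,1,0,0]
Final counters=[0,0,0,0,0,0,0,2,0,0,0,0,0,0,0,1,0,0,0,2,1,1,0,0,0,0,1,0,0,0,0,1,0,0,0,0,1,0,3,0,0,0,0,1,0,0] -> counters[43]=1

Answer: 1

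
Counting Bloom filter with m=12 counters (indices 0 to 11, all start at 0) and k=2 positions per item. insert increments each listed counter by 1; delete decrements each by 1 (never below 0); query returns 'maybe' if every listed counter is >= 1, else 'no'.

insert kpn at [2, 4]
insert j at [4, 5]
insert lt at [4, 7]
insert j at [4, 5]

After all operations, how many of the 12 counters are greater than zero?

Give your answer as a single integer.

Step 1: insert kpn at [2, 4] -> counters=[0,0,1,0,1,0,0,0,0,0,0,0]
Step 2: insert j at [4, 5] -> counters=[0,0,1,0,2,1,0,0,0,0,0,0]
Step 3: insert lt at [4, 7] -> counters=[0,0,1,0,3,1,0,1,0,0,0,0]
Step 4: insert j at [4, 5] -> counters=[0,0,1,0,4,2,0,1,0,0,0,0]
Final counters=[0,0,1,0,4,2,0,1,0,0,0,0] -> 4 nonzero

Answer: 4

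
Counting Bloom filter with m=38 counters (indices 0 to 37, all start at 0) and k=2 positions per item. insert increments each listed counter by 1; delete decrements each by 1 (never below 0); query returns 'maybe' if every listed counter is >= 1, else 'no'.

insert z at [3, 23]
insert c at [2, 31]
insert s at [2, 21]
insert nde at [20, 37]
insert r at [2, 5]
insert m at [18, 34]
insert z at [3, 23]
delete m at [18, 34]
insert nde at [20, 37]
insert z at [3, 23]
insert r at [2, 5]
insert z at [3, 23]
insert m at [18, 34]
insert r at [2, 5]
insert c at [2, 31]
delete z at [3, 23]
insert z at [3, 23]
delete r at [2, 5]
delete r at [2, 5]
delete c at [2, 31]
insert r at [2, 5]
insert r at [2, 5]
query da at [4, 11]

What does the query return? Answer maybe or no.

Step 1: insert z at [3, 23] -> counters=[0,0,0,1,0,0,0,0,0,0,0,0,0,0,0,0,0,0,0,0,0,0,0,1,0,0,0,0,0,0,0,0,0,0,0,0,0,0]
Step 2: insert c at [2, 31] -> counters=[0,0,1,1,0,0,0,0,0,0,0,0,0,0,0,0,0,0,0,0,0,0,0,1,0,0,0,0,0,0,0,1,0,0,0,0,0,0]
Step 3: insert s at [2, 21] -> counters=[0,0,2,1,0,0,0,0,0,0,0,0,0,0,0,0,0,0,0,0,0,1,0,1,0,0,0,0,0,0,0,1,0,0,0,0,0,0]
Step 4: insert nde at [20, 37] -> counters=[0,0,2,1,0,0,0,0,0,0,0,0,0,0,0,0,0,0,0,0,1,1,0,1,0,0,0,0,0,0,0,1,0,0,0,0,0,1]
Step 5: insert r at [2, 5] -> counters=[0,0,3,1,0,1,0,0,0,0,0,0,0,0,0,0,0,0,0,0,1,1,0,1,0,0,0,0,0,0,0,1,0,0,0,0,0,1]
Step 6: insert m at [18, 34] -> counters=[0,0,3,1,0,1,0,0,0,0,0,0,0,0,0,0,0,0,1,0,1,1,0,1,0,0,0,0,0,0,0,1,0,0,1,0,0,1]
Step 7: insert z at [3, 23] -> counters=[0,0,3,2,0,1,0,0,0,0,0,0,0,0,0,0,0,0,1,0,1,1,0,2,0,0,0,0,0,0,0,1,0,0,1,0,0,1]
Step 8: delete m at [18, 34] -> counters=[0,0,3,2,0,1,0,0,0,0,0,0,0,0,0,0,0,0,0,0,1,1,0,2,0,0,0,0,0,0,0,1,0,0,0,0,0,1]
Step 9: insert nde at [20, 37] -> counters=[0,0,3,2,0,1,0,0,0,0,0,0,0,0,0,0,0,0,0,0,2,1,0,2,0,0,0,0,0,0,0,1,0,0,0,0,0,2]
Step 10: insert z at [3, 23] -> counters=[0,0,3,3,0,1,0,0,0,0,0,0,0,0,0,0,0,0,0,0,2,1,0,3,0,0,0,0,0,0,0,1,0,0,0,0,0,2]
Step 11: insert r at [2, 5] -> counters=[0,0,4,3,0,2,0,0,0,0,0,0,0,0,0,0,0,0,0,0,2,1,0,3,0,0,0,0,0,0,0,1,0,0,0,0,0,2]
Step 12: insert z at [3, 23] -> counters=[0,0,4,4,0,2,0,0,0,0,0,0,0,0,0,0,0,0,0,0,2,1,0,4,0,0,0,0,0,0,0,1,0,0,0,0,0,2]
Step 13: insert m at [18, 34] -> counters=[0,0,4,4,0,2,0,0,0,0,0,0,0,0,0,0,0,0,1,0,2,1,0,4,0,0,0,0,0,0,0,1,0,0,1,0,0,2]
Step 14: insert r at [2, 5] -> counters=[0,0,5,4,0,3,0,0,0,0,0,0,0,0,0,0,0,0,1,0,2,1,0,4,0,0,0,0,0,0,0,1,0,0,1,0,0,2]
Step 15: insert c at [2, 31] -> counters=[0,0,6,4,0,3,0,0,0,0,0,0,0,0,0,0,0,0,1,0,2,1,0,4,0,0,0,0,0,0,0,2,0,0,1,0,0,2]
Step 16: delete z at [3, 23] -> counters=[0,0,6,3,0,3,0,0,0,0,0,0,0,0,0,0,0,0,1,0,2,1,0,3,0,0,0,0,0,0,0,2,0,0,1,0,0,2]
Step 17: insert z at [3, 23] -> counters=[0,0,6,4,0,3,0,0,0,0,0,0,0,0,0,0,0,0,1,0,2,1,0,4,0,0,0,0,0,0,0,2,0,0,1,0,0,2]
Step 18: delete r at [2, 5] -> counters=[0,0,5,4,0,2,0,0,0,0,0,0,0,0,0,0,0,0,1,0,2,1,0,4,0,0,0,0,0,0,0,2,0,0,1,0,0,2]
Step 19: delete r at [2, 5] -> counters=[0,0,4,4,0,1,0,0,0,0,0,0,0,0,0,0,0,0,1,0,2,1,0,4,0,0,0,0,0,0,0,2,0,0,1,0,0,2]
Step 20: delete c at [2, 31] -> counters=[0,0,3,4,0,1,0,0,0,0,0,0,0,0,0,0,0,0,1,0,2,1,0,4,0,0,0,0,0,0,0,1,0,0,1,0,0,2]
Step 21: insert r at [2, 5] -> counters=[0,0,4,4,0,2,0,0,0,0,0,0,0,0,0,0,0,0,1,0,2,1,0,4,0,0,0,0,0,0,0,1,0,0,1,0,0,2]
Step 22: insert r at [2, 5] -> counters=[0,0,5,4,0,3,0,0,0,0,0,0,0,0,0,0,0,0,1,0,2,1,0,4,0,0,0,0,0,0,0,1,0,0,1,0,0,2]
Query da: check counters[4]=0 counters[11]=0 -> no

Answer: no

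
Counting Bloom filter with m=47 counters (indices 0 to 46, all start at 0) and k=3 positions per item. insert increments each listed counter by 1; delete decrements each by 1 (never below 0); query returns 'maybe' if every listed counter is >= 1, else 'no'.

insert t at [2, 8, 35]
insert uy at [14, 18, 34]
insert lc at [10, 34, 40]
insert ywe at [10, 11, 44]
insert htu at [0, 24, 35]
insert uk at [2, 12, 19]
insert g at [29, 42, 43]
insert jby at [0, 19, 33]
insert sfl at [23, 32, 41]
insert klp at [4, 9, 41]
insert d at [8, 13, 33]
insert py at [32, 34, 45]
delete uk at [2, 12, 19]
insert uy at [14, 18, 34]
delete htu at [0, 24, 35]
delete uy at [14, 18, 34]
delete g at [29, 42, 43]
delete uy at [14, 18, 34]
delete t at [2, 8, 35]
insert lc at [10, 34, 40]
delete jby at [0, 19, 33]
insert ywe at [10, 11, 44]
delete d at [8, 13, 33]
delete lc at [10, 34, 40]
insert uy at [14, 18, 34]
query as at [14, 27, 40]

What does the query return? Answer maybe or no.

Step 1: insert t at [2, 8, 35] -> counters=[0,0,1,0,0,0,0,0,1,0,0,0,0,0,0,0,0,0,0,0,0,0,0,0,0,0,0,0,0,0,0,0,0,0,0,1,0,0,0,0,0,0,0,0,0,0,0]
Step 2: insert uy at [14, 18, 34] -> counters=[0,0,1,0,0,0,0,0,1,0,0,0,0,0,1,0,0,0,1,0,0,0,0,0,0,0,0,0,0,0,0,0,0,0,1,1,0,0,0,0,0,0,0,0,0,0,0]
Step 3: insert lc at [10, 34, 40] -> counters=[0,0,1,0,0,0,0,0,1,0,1,0,0,0,1,0,0,0,1,0,0,0,0,0,0,0,0,0,0,0,0,0,0,0,2,1,0,0,0,0,1,0,0,0,0,0,0]
Step 4: insert ywe at [10, 11, 44] -> counters=[0,0,1,0,0,0,0,0,1,0,2,1,0,0,1,0,0,0,1,0,0,0,0,0,0,0,0,0,0,0,0,0,0,0,2,1,0,0,0,0,1,0,0,0,1,0,0]
Step 5: insert htu at [0, 24, 35] -> counters=[1,0,1,0,0,0,0,0,1,0,2,1,0,0,1,0,0,0,1,0,0,0,0,0,1,0,0,0,0,0,0,0,0,0,2,2,0,0,0,0,1,0,0,0,1,0,0]
Step 6: insert uk at [2, 12, 19] -> counters=[1,0,2,0,0,0,0,0,1,0,2,1,1,0,1,0,0,0,1,1,0,0,0,0,1,0,0,0,0,0,0,0,0,0,2,2,0,0,0,0,1,0,0,0,1,0,0]
Step 7: insert g at [29, 42, 43] -> counters=[1,0,2,0,0,0,0,0,1,0,2,1,1,0,1,0,0,0,1,1,0,0,0,0,1,0,0,0,0,1,0,0,0,0,2,2,0,0,0,0,1,0,1,1,1,0,0]
Step 8: insert jby at [0, 19, 33] -> counters=[2,0,2,0,0,0,0,0,1,0,2,1,1,0,1,0,0,0,1,2,0,0,0,0,1,0,0,0,0,1,0,0,0,1,2,2,0,0,0,0,1,0,1,1,1,0,0]
Step 9: insert sfl at [23, 32, 41] -> counters=[2,0,2,0,0,0,0,0,1,0,2,1,1,0,1,0,0,0,1,2,0,0,0,1,1,0,0,0,0,1,0,0,1,1,2,2,0,0,0,0,1,1,1,1,1,0,0]
Step 10: insert klp at [4, 9, 41] -> counters=[2,0,2,0,1,0,0,0,1,1,2,1,1,0,1,0,0,0,1,2,0,0,0,1,1,0,0,0,0,1,0,0,1,1,2,2,0,0,0,0,1,2,1,1,1,0,0]
Step 11: insert d at [8, 13, 33] -> counters=[2,0,2,0,1,0,0,0,2,1,2,1,1,1,1,0,0,0,1,2,0,0,0,1,1,0,0,0,0,1,0,0,1,2,2,2,0,0,0,0,1,2,1,1,1,0,0]
Step 12: insert py at [32, 34, 45] -> counters=[2,0,2,0,1,0,0,0,2,1,2,1,1,1,1,0,0,0,1,2,0,0,0,1,1,0,0,0,0,1,0,0,2,2,3,2,0,0,0,0,1,2,1,1,1,1,0]
Step 13: delete uk at [2, 12, 19] -> counters=[2,0,1,0,1,0,0,0,2,1,2,1,0,1,1,0,0,0,1,1,0,0,0,1,1,0,0,0,0,1,0,0,2,2,3,2,0,0,0,0,1,2,1,1,1,1,0]
Step 14: insert uy at [14, 18, 34] -> counters=[2,0,1,0,1,0,0,0,2,1,2,1,0,1,2,0,0,0,2,1,0,0,0,1,1,0,0,0,0,1,0,0,2,2,4,2,0,0,0,0,1,2,1,1,1,1,0]
Step 15: delete htu at [0, 24, 35] -> counters=[1,0,1,0,1,0,0,0,2,1,2,1,0,1,2,0,0,0,2,1,0,0,0,1,0,0,0,0,0,1,0,0,2,2,4,1,0,0,0,0,1,2,1,1,1,1,0]
Step 16: delete uy at [14, 18, 34] -> counters=[1,0,1,0,1,0,0,0,2,1,2,1,0,1,1,0,0,0,1,1,0,0,0,1,0,0,0,0,0,1,0,0,2,2,3,1,0,0,0,0,1,2,1,1,1,1,0]
Step 17: delete g at [29, 42, 43] -> counters=[1,0,1,0,1,0,0,0,2,1,2,1,0,1,1,0,0,0,1,1,0,0,0,1,0,0,0,0,0,0,0,0,2,2,3,1,0,0,0,0,1,2,0,0,1,1,0]
Step 18: delete uy at [14, 18, 34] -> counters=[1,0,1,0,1,0,0,0,2,1,2,1,0,1,0,0,0,0,0,1,0,0,0,1,0,0,0,0,0,0,0,0,2,2,2,1,0,0,0,0,1,2,0,0,1,1,0]
Step 19: delete t at [2, 8, 35] -> counters=[1,0,0,0,1,0,0,0,1,1,2,1,0,1,0,0,0,0,0,1,0,0,0,1,0,0,0,0,0,0,0,0,2,2,2,0,0,0,0,0,1,2,0,0,1,1,0]
Step 20: insert lc at [10, 34, 40] -> counters=[1,0,0,0,1,0,0,0,1,1,3,1,0,1,0,0,0,0,0,1,0,0,0,1,0,0,0,0,0,0,0,0,2,2,3,0,0,0,0,0,2,2,0,0,1,1,0]
Step 21: delete jby at [0, 19, 33] -> counters=[0,0,0,0,1,0,0,0,1,1,3,1,0,1,0,0,0,0,0,0,0,0,0,1,0,0,0,0,0,0,0,0,2,1,3,0,0,0,0,0,2,2,0,0,1,1,0]
Step 22: insert ywe at [10, 11, 44] -> counters=[0,0,0,0,1,0,0,0,1,1,4,2,0,1,0,0,0,0,0,0,0,0,0,1,0,0,0,0,0,0,0,0,2,1,3,0,0,0,0,0,2,2,0,0,2,1,0]
Step 23: delete d at [8, 13, 33] -> counters=[0,0,0,0,1,0,0,0,0,1,4,2,0,0,0,0,0,0,0,0,0,0,0,1,0,0,0,0,0,0,0,0,2,0,3,0,0,0,0,0,2,2,0,0,2,1,0]
Step 24: delete lc at [10, 34, 40] -> counters=[0,0,0,0,1,0,0,0,0,1,3,2,0,0,0,0,0,0,0,0,0,0,0,1,0,0,0,0,0,0,0,0,2,0,2,0,0,0,0,0,1,2,0,0,2,1,0]
Step 25: insert uy at [14, 18, 34] -> counters=[0,0,0,0,1,0,0,0,0,1,3,2,0,0,1,0,0,0,1,0,0,0,0,1,0,0,0,0,0,0,0,0,2,0,3,0,0,0,0,0,1,2,0,0,2,1,0]
Query as: check counters[14]=1 counters[27]=0 counters[40]=1 -> no

Answer: no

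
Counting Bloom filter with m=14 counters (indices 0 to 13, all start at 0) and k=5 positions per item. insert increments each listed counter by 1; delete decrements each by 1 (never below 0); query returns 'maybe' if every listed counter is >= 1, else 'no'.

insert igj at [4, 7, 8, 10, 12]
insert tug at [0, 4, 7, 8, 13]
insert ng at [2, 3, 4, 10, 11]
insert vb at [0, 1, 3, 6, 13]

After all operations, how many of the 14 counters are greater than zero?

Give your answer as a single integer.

Step 1: insert igj at [4, 7, 8, 10, 12] -> counters=[0,0,0,0,1,0,0,1,1,0,1,0,1,0]
Step 2: insert tug at [0, 4, 7, 8, 13] -> counters=[1,0,0,0,2,0,0,2,2,0,1,0,1,1]
Step 3: insert ng at [2, 3, 4, 10, 11] -> counters=[1,0,1,1,3,0,0,2,2,0,2,1,1,1]
Step 4: insert vb at [0, 1, 3, 6, 13] -> counters=[2,1,1,2,3,0,1,2,2,0,2,1,1,2]
Final counters=[2,1,1,2,3,0,1,2,2,0,2,1,1,2] -> 12 nonzero

Answer: 12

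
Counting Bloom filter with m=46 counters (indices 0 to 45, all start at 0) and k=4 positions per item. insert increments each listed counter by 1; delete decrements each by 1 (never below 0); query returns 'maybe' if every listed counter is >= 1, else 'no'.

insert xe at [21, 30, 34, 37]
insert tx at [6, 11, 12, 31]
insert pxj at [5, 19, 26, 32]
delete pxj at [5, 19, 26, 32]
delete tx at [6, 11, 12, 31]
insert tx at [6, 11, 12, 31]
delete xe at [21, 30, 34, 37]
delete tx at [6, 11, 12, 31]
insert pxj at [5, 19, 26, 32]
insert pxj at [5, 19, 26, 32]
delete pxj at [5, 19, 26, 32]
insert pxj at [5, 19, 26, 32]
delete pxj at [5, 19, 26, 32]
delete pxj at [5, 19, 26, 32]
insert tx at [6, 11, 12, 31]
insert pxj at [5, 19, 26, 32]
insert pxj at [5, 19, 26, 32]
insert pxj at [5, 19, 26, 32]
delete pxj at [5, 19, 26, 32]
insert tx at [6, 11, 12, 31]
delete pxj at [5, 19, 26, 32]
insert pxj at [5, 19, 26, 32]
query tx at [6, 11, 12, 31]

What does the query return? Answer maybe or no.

Step 1: insert xe at [21, 30, 34, 37] -> counters=[0,0,0,0,0,0,0,0,0,0,0,0,0,0,0,0,0,0,0,0,0,1,0,0,0,0,0,0,0,0,1,0,0,0,1,0,0,1,0,0,0,0,0,0,0,0]
Step 2: insert tx at [6, 11, 12, 31] -> counters=[0,0,0,0,0,0,1,0,0,0,0,1,1,0,0,0,0,0,0,0,0,1,0,0,0,0,0,0,0,0,1,1,0,0,1,0,0,1,0,0,0,0,0,0,0,0]
Step 3: insert pxj at [5, 19, 26, 32] -> counters=[0,0,0,0,0,1,1,0,0,0,0,1,1,0,0,0,0,0,0,1,0,1,0,0,0,0,1,0,0,0,1,1,1,0,1,0,0,1,0,0,0,0,0,0,0,0]
Step 4: delete pxj at [5, 19, 26, 32] -> counters=[0,0,0,0,0,0,1,0,0,0,0,1,1,0,0,0,0,0,0,0,0,1,0,0,0,0,0,0,0,0,1,1,0,0,1,0,0,1,0,0,0,0,0,0,0,0]
Step 5: delete tx at [6, 11, 12, 31] -> counters=[0,0,0,0,0,0,0,0,0,0,0,0,0,0,0,0,0,0,0,0,0,1,0,0,0,0,0,0,0,0,1,0,0,0,1,0,0,1,0,0,0,0,0,0,0,0]
Step 6: insert tx at [6, 11, 12, 31] -> counters=[0,0,0,0,0,0,1,0,0,0,0,1,1,0,0,0,0,0,0,0,0,1,0,0,0,0,0,0,0,0,1,1,0,0,1,0,0,1,0,0,0,0,0,0,0,0]
Step 7: delete xe at [21, 30, 34, 37] -> counters=[0,0,0,0,0,0,1,0,0,0,0,1,1,0,0,0,0,0,0,0,0,0,0,0,0,0,0,0,0,0,0,1,0,0,0,0,0,0,0,0,0,0,0,0,0,0]
Step 8: delete tx at [6, 11, 12, 31] -> counters=[0,0,0,0,0,0,0,0,0,0,0,0,0,0,0,0,0,0,0,0,0,0,0,0,0,0,0,0,0,0,0,0,0,0,0,0,0,0,0,0,0,0,0,0,0,0]
Step 9: insert pxj at [5, 19, 26, 32] -> counters=[0,0,0,0,0,1,0,0,0,0,0,0,0,0,0,0,0,0,0,1,0,0,0,0,0,0,1,0,0,0,0,0,1,0,0,0,0,0,0,0,0,0,0,0,0,0]
Step 10: insert pxj at [5, 19, 26, 32] -> counters=[0,0,0,0,0,2,0,0,0,0,0,0,0,0,0,0,0,0,0,2,0,0,0,0,0,0,2,0,0,0,0,0,2,0,0,0,0,0,0,0,0,0,0,0,0,0]
Step 11: delete pxj at [5, 19, 26, 32] -> counters=[0,0,0,0,0,1,0,0,0,0,0,0,0,0,0,0,0,0,0,1,0,0,0,0,0,0,1,0,0,0,0,0,1,0,0,0,0,0,0,0,0,0,0,0,0,0]
Step 12: insert pxj at [5, 19, 26, 32] -> counters=[0,0,0,0,0,2,0,0,0,0,0,0,0,0,0,0,0,0,0,2,0,0,0,0,0,0,2,0,0,0,0,0,2,0,0,0,0,0,0,0,0,0,0,0,0,0]
Step 13: delete pxj at [5, 19, 26, 32] -> counters=[0,0,0,0,0,1,0,0,0,0,0,0,0,0,0,0,0,0,0,1,0,0,0,0,0,0,1,0,0,0,0,0,1,0,0,0,0,0,0,0,0,0,0,0,0,0]
Step 14: delete pxj at [5, 19, 26, 32] -> counters=[0,0,0,0,0,0,0,0,0,0,0,0,0,0,0,0,0,0,0,0,0,0,0,0,0,0,0,0,0,0,0,0,0,0,0,0,0,0,0,0,0,0,0,0,0,0]
Step 15: insert tx at [6, 11, 12, 31] -> counters=[0,0,0,0,0,0,1,0,0,0,0,1,1,0,0,0,0,0,0,0,0,0,0,0,0,0,0,0,0,0,0,1,0,0,0,0,0,0,0,0,0,0,0,0,0,0]
Step 16: insert pxj at [5, 19, 26, 32] -> counters=[0,0,0,0,0,1,1,0,0,0,0,1,1,0,0,0,0,0,0,1,0,0,0,0,0,0,1,0,0,0,0,1,1,0,0,0,0,0,0,0,0,0,0,0,0,0]
Step 17: insert pxj at [5, 19, 26, 32] -> counters=[0,0,0,0,0,2,1,0,0,0,0,1,1,0,0,0,0,0,0,2,0,0,0,0,0,0,2,0,0,0,0,1,2,0,0,0,0,0,0,0,0,0,0,0,0,0]
Step 18: insert pxj at [5, 19, 26, 32] -> counters=[0,0,0,0,0,3,1,0,0,0,0,1,1,0,0,0,0,0,0,3,0,0,0,0,0,0,3,0,0,0,0,1,3,0,0,0,0,0,0,0,0,0,0,0,0,0]
Step 19: delete pxj at [5, 19, 26, 32] -> counters=[0,0,0,0,0,2,1,0,0,0,0,1,1,0,0,0,0,0,0,2,0,0,0,0,0,0,2,0,0,0,0,1,2,0,0,0,0,0,0,0,0,0,0,0,0,0]
Step 20: insert tx at [6, 11, 12, 31] -> counters=[0,0,0,0,0,2,2,0,0,0,0,2,2,0,0,0,0,0,0,2,0,0,0,0,0,0,2,0,0,0,0,2,2,0,0,0,0,0,0,0,0,0,0,0,0,0]
Step 21: delete pxj at [5, 19, 26, 32] -> counters=[0,0,0,0,0,1,2,0,0,0,0,2,2,0,0,0,0,0,0,1,0,0,0,0,0,0,1,0,0,0,0,2,1,0,0,0,0,0,0,0,0,0,0,0,0,0]
Step 22: insert pxj at [5, 19, 26, 32] -> counters=[0,0,0,0,0,2,2,0,0,0,0,2,2,0,0,0,0,0,0,2,0,0,0,0,0,0,2,0,0,0,0,2,2,0,0,0,0,0,0,0,0,0,0,0,0,0]
Query tx: check counters[6]=2 counters[11]=2 counters[12]=2 counters[31]=2 -> maybe

Answer: maybe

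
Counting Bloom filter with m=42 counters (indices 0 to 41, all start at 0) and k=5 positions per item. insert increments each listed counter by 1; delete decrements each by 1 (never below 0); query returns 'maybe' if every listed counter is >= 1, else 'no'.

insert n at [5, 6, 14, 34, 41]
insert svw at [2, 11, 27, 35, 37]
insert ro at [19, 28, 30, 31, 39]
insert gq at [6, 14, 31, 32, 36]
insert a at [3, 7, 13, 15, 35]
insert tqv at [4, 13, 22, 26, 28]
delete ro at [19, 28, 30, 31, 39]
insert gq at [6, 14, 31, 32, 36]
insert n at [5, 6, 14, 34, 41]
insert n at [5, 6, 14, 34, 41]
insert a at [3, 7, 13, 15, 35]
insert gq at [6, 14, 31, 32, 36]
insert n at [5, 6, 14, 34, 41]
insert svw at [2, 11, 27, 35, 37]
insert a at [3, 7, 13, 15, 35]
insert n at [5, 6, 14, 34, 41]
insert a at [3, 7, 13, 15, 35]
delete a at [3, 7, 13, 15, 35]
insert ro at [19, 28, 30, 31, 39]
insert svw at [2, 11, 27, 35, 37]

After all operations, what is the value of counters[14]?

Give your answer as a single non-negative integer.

Answer: 8

Derivation:
Step 1: insert n at [5, 6, 14, 34, 41] -> counters=[0,0,0,0,0,1,1,0,0,0,0,0,0,0,1,0,0,0,0,0,0,0,0,0,0,0,0,0,0,0,0,0,0,0,1,0,0,0,0,0,0,1]
Step 2: insert svw at [2, 11, 27, 35, 37] -> counters=[0,0,1,0,0,1,1,0,0,0,0,1,0,0,1,0,0,0,0,0,0,0,0,0,0,0,0,1,0,0,0,0,0,0,1,1,0,1,0,0,0,1]
Step 3: insert ro at [19, 28, 30, 31, 39] -> counters=[0,0,1,0,0,1,1,0,0,0,0,1,0,0,1,0,0,0,0,1,0,0,0,0,0,0,0,1,1,0,1,1,0,0,1,1,0,1,0,1,0,1]
Step 4: insert gq at [6, 14, 31, 32, 36] -> counters=[0,0,1,0,0,1,2,0,0,0,0,1,0,0,2,0,0,0,0,1,0,0,0,0,0,0,0,1,1,0,1,2,1,0,1,1,1,1,0,1,0,1]
Step 5: insert a at [3, 7, 13, 15, 35] -> counters=[0,0,1,1,0,1,2,1,0,0,0,1,0,1,2,1,0,0,0,1,0,0,0,0,0,0,0,1,1,0,1,2,1,0,1,2,1,1,0,1,0,1]
Step 6: insert tqv at [4, 13, 22, 26, 28] -> counters=[0,0,1,1,1,1,2,1,0,0,0,1,0,2,2,1,0,0,0,1,0,0,1,0,0,0,1,1,2,0,1,2,1,0,1,2,1,1,0,1,0,1]
Step 7: delete ro at [19, 28, 30, 31, 39] -> counters=[0,0,1,1,1,1,2,1,0,0,0,1,0,2,2,1,0,0,0,0,0,0,1,0,0,0,1,1,1,0,0,1,1,0,1,2,1,1,0,0,0,1]
Step 8: insert gq at [6, 14, 31, 32, 36] -> counters=[0,0,1,1,1,1,3,1,0,0,0,1,0,2,3,1,0,0,0,0,0,0,1,0,0,0,1,1,1,0,0,2,2,0,1,2,2,1,0,0,0,1]
Step 9: insert n at [5, 6, 14, 34, 41] -> counters=[0,0,1,1,1,2,4,1,0,0,0,1,0,2,4,1,0,0,0,0,0,0,1,0,0,0,1,1,1,0,0,2,2,0,2,2,2,1,0,0,0,2]
Step 10: insert n at [5, 6, 14, 34, 41] -> counters=[0,0,1,1,1,3,5,1,0,0,0,1,0,2,5,1,0,0,0,0,0,0,1,0,0,0,1,1,1,0,0,2,2,0,3,2,2,1,0,0,0,3]
Step 11: insert a at [3, 7, 13, 15, 35] -> counters=[0,0,1,2,1,3,5,2,0,0,0,1,0,3,5,2,0,0,0,0,0,0,1,0,0,0,1,1,1,0,0,2,2,0,3,3,2,1,0,0,0,3]
Step 12: insert gq at [6, 14, 31, 32, 36] -> counters=[0,0,1,2,1,3,6,2,0,0,0,1,0,3,6,2,0,0,0,0,0,0,1,0,0,0,1,1,1,0,0,3,3,0,3,3,3,1,0,0,0,3]
Step 13: insert n at [5, 6, 14, 34, 41] -> counters=[0,0,1,2,1,4,7,2,0,0,0,1,0,3,7,2,0,0,0,0,0,0,1,0,0,0,1,1,1,0,0,3,3,0,4,3,3,1,0,0,0,4]
Step 14: insert svw at [2, 11, 27, 35, 37] -> counters=[0,0,2,2,1,4,7,2,0,0,0,2,0,3,7,2,0,0,0,0,0,0,1,0,0,0,1,2,1,0,0,3,3,0,4,4,3,2,0,0,0,4]
Step 15: insert a at [3, 7, 13, 15, 35] -> counters=[0,0,2,3,1,4,7,3,0,0,0,2,0,4,7,3,0,0,0,0,0,0,1,0,0,0,1,2,1,0,0,3,3,0,4,5,3,2,0,0,0,4]
Step 16: insert n at [5, 6, 14, 34, 41] -> counters=[0,0,2,3,1,5,8,3,0,0,0,2,0,4,8,3,0,0,0,0,0,0,1,0,0,0,1,2,1,0,0,3,3,0,5,5,3,2,0,0,0,5]
Step 17: insert a at [3, 7, 13, 15, 35] -> counters=[0,0,2,4,1,5,8,4,0,0,0,2,0,5,8,4,0,0,0,0,0,0,1,0,0,0,1,2,1,0,0,3,3,0,5,6,3,2,0,0,0,5]
Step 18: delete a at [3, 7, 13, 15, 35] -> counters=[0,0,2,3,1,5,8,3,0,0,0,2,0,4,8,3,0,0,0,0,0,0,1,0,0,0,1,2,1,0,0,3,3,0,5,5,3,2,0,0,0,5]
Step 19: insert ro at [19, 28, 30, 31, 39] -> counters=[0,0,2,3,1,5,8,3,0,0,0,2,0,4,8,3,0,0,0,1,0,0,1,0,0,0,1,2,2,0,1,4,3,0,5,5,3,2,0,1,0,5]
Step 20: insert svw at [2, 11, 27, 35, 37] -> counters=[0,0,3,3,1,5,8,3,0,0,0,3,0,4,8,3,0,0,0,1,0,0,1,0,0,0,1,3,2,0,1,4,3,0,5,6,3,3,0,1,0,5]
Final counters=[0,0,3,3,1,5,8,3,0,0,0,3,0,4,8,3,0,0,0,1,0,0,1,0,0,0,1,3,2,0,1,4,3,0,5,6,3,3,0,1,0,5] -> counters[14]=8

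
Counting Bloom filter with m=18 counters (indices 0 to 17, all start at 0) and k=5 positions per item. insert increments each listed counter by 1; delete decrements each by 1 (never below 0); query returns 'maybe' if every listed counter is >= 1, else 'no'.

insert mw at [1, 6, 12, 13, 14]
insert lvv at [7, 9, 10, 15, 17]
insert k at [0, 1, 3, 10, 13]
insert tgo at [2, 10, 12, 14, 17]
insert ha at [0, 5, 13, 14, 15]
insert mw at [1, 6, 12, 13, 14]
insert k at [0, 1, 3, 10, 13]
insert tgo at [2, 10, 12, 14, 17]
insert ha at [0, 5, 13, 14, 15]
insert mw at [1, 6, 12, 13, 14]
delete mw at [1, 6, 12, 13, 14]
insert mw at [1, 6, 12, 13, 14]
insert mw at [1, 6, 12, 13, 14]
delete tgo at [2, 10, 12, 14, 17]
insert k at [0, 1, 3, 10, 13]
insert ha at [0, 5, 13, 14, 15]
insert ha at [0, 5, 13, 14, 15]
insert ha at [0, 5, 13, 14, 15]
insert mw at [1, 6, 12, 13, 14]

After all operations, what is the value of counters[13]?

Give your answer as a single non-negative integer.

Step 1: insert mw at [1, 6, 12, 13, 14] -> counters=[0,1,0,0,0,0,1,0,0,0,0,0,1,1,1,0,0,0]
Step 2: insert lvv at [7, 9, 10, 15, 17] -> counters=[0,1,0,0,0,0,1,1,0,1,1,0,1,1,1,1,0,1]
Step 3: insert k at [0, 1, 3, 10, 13] -> counters=[1,2,0,1,0,0,1,1,0,1,2,0,1,2,1,1,0,1]
Step 4: insert tgo at [2, 10, 12, 14, 17] -> counters=[1,2,1,1,0,0,1,1,0,1,3,0,2,2,2,1,0,2]
Step 5: insert ha at [0, 5, 13, 14, 15] -> counters=[2,2,1,1,0,1,1,1,0,1,3,0,2,3,3,2,0,2]
Step 6: insert mw at [1, 6, 12, 13, 14] -> counters=[2,3,1,1,0,1,2,1,0,1,3,0,3,4,4,2,0,2]
Step 7: insert k at [0, 1, 3, 10, 13] -> counters=[3,4,1,2,0,1,2,1,0,1,4,0,3,5,4,2,0,2]
Step 8: insert tgo at [2, 10, 12, 14, 17] -> counters=[3,4,2,2,0,1,2,1,0,1,5,0,4,5,5,2,0,3]
Step 9: insert ha at [0, 5, 13, 14, 15] -> counters=[4,4,2,2,0,2,2,1,0,1,5,0,4,6,6,3,0,3]
Step 10: insert mw at [1, 6, 12, 13, 14] -> counters=[4,5,2,2,0,2,3,1,0,1,5,0,5,7,7,3,0,3]
Step 11: delete mw at [1, 6, 12, 13, 14] -> counters=[4,4,2,2,0,2,2,1,0,1,5,0,4,6,6,3,0,3]
Step 12: insert mw at [1, 6, 12, 13, 14] -> counters=[4,5,2,2,0,2,3,1,0,1,5,0,5,7,7,3,0,3]
Step 13: insert mw at [1, 6, 12, 13, 14] -> counters=[4,6,2,2,0,2,4,1,0,1,5,0,6,8,8,3,0,3]
Step 14: delete tgo at [2, 10, 12, 14, 17] -> counters=[4,6,1,2,0,2,4,1,0,1,4,0,5,8,7,3,0,2]
Step 15: insert k at [0, 1, 3, 10, 13] -> counters=[5,7,1,3,0,2,4,1,0,1,5,0,5,9,7,3,0,2]
Step 16: insert ha at [0, 5, 13, 14, 15] -> counters=[6,7,1,3,0,3,4,1,0,1,5,0,5,10,8,4,0,2]
Step 17: insert ha at [0, 5, 13, 14, 15] -> counters=[7,7,1,3,0,4,4,1,0,1,5,0,5,11,9,5,0,2]
Step 18: insert ha at [0, 5, 13, 14, 15] -> counters=[8,7,1,3,0,5,4,1,0,1,5,0,5,12,10,6,0,2]
Step 19: insert mw at [1, 6, 12, 13, 14] -> counters=[8,8,1,3,0,5,5,1,0,1,5,0,6,13,11,6,0,2]
Final counters=[8,8,1,3,0,5,5,1,0,1,5,0,6,13,11,6,0,2] -> counters[13]=13

Answer: 13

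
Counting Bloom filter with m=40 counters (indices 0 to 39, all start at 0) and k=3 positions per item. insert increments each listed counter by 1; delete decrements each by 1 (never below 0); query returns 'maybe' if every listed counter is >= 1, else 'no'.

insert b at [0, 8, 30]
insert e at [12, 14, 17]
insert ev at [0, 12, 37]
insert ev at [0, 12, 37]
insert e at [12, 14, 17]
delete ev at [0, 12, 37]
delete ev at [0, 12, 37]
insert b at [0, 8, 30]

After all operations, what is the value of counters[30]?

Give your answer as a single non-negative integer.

Step 1: insert b at [0, 8, 30] -> counters=[1,0,0,0,0,0,0,0,1,0,0,0,0,0,0,0,0,0,0,0,0,0,0,0,0,0,0,0,0,0,1,0,0,0,0,0,0,0,0,0]
Step 2: insert e at [12, 14, 17] -> counters=[1,0,0,0,0,0,0,0,1,0,0,0,1,0,1,0,0,1,0,0,0,0,0,0,0,0,0,0,0,0,1,0,0,0,0,0,0,0,0,0]
Step 3: insert ev at [0, 12, 37] -> counters=[2,0,0,0,0,0,0,0,1,0,0,0,2,0,1,0,0,1,0,0,0,0,0,0,0,0,0,0,0,0,1,0,0,0,0,0,0,1,0,0]
Step 4: insert ev at [0, 12, 37] -> counters=[3,0,0,0,0,0,0,0,1,0,0,0,3,0,1,0,0,1,0,0,0,0,0,0,0,0,0,0,0,0,1,0,0,0,0,0,0,2,0,0]
Step 5: insert e at [12, 14, 17] -> counters=[3,0,0,0,0,0,0,0,1,0,0,0,4,0,2,0,0,2,0,0,0,0,0,0,0,0,0,0,0,0,1,0,0,0,0,0,0,2,0,0]
Step 6: delete ev at [0, 12, 37] -> counters=[2,0,0,0,0,0,0,0,1,0,0,0,3,0,2,0,0,2,0,0,0,0,0,0,0,0,0,0,0,0,1,0,0,0,0,0,0,1,0,0]
Step 7: delete ev at [0, 12, 37] -> counters=[1,0,0,0,0,0,0,0,1,0,0,0,2,0,2,0,0,2,0,0,0,0,0,0,0,0,0,0,0,0,1,0,0,0,0,0,0,0,0,0]
Step 8: insert b at [0, 8, 30] -> counters=[2,0,0,0,0,0,0,0,2,0,0,0,2,0,2,0,0,2,0,0,0,0,0,0,0,0,0,0,0,0,2,0,0,0,0,0,0,0,0,0]
Final counters=[2,0,0,0,0,0,0,0,2,0,0,0,2,0,2,0,0,2,0,0,0,0,0,0,0,0,0,0,0,0,2,0,0,0,0,0,0,0,0,0] -> counters[30]=2

Answer: 2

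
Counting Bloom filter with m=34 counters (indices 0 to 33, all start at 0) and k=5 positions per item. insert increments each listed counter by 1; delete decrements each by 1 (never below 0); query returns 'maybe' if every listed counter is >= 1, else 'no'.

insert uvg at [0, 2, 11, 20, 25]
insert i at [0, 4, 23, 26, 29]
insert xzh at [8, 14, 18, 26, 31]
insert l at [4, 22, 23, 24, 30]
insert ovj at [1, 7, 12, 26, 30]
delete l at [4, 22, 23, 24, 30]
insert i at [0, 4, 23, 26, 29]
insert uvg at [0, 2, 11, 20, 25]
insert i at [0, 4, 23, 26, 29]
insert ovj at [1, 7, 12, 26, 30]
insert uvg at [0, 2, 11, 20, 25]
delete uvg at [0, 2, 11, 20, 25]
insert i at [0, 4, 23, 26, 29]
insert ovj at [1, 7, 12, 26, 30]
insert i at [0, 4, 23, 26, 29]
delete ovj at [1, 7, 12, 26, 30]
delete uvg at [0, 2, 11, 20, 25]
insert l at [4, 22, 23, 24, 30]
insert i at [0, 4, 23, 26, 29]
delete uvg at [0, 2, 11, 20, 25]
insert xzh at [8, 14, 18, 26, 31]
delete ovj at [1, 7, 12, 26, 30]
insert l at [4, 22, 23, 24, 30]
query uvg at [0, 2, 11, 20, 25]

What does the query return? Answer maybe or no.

Step 1: insert uvg at [0, 2, 11, 20, 25] -> counters=[1,0,1,0,0,0,0,0,0,0,0,1,0,0,0,0,0,0,0,0,1,0,0,0,0,1,0,0,0,0,0,0,0,0]
Step 2: insert i at [0, 4, 23, 26, 29] -> counters=[2,0,1,0,1,0,0,0,0,0,0,1,0,0,0,0,0,0,0,0,1,0,0,1,0,1,1,0,0,1,0,0,0,0]
Step 3: insert xzh at [8, 14, 18, 26, 31] -> counters=[2,0,1,0,1,0,0,0,1,0,0,1,0,0,1,0,0,0,1,0,1,0,0,1,0,1,2,0,0,1,0,1,0,0]
Step 4: insert l at [4, 22, 23, 24, 30] -> counters=[2,0,1,0,2,0,0,0,1,0,0,1,0,0,1,0,0,0,1,0,1,0,1,2,1,1,2,0,0,1,1,1,0,0]
Step 5: insert ovj at [1, 7, 12, 26, 30] -> counters=[2,1,1,0,2,0,0,1,1,0,0,1,1,0,1,0,0,0,1,0,1,0,1,2,1,1,3,0,0,1,2,1,0,0]
Step 6: delete l at [4, 22, 23, 24, 30] -> counters=[2,1,1,0,1,0,0,1,1,0,0,1,1,0,1,0,0,0,1,0,1,0,0,1,0,1,3,0,0,1,1,1,0,0]
Step 7: insert i at [0, 4, 23, 26, 29] -> counters=[3,1,1,0,2,0,0,1,1,0,0,1,1,0,1,0,0,0,1,0,1,0,0,2,0,1,4,0,0,2,1,1,0,0]
Step 8: insert uvg at [0, 2, 11, 20, 25] -> counters=[4,1,2,0,2,0,0,1,1,0,0,2,1,0,1,0,0,0,1,0,2,0,0,2,0,2,4,0,0,2,1,1,0,0]
Step 9: insert i at [0, 4, 23, 26, 29] -> counters=[5,1,2,0,3,0,0,1,1,0,0,2,1,0,1,0,0,0,1,0,2,0,0,3,0,2,5,0,0,3,1,1,0,0]
Step 10: insert ovj at [1, 7, 12, 26, 30] -> counters=[5,2,2,0,3,0,0,2,1,0,0,2,2,0,1,0,0,0,1,0,2,0,0,3,0,2,6,0,0,3,2,1,0,0]
Step 11: insert uvg at [0, 2, 11, 20, 25] -> counters=[6,2,3,0,3,0,0,2,1,0,0,3,2,0,1,0,0,0,1,0,3,0,0,3,0,3,6,0,0,3,2,1,0,0]
Step 12: delete uvg at [0, 2, 11, 20, 25] -> counters=[5,2,2,0,3,0,0,2,1,0,0,2,2,0,1,0,0,0,1,0,2,0,0,3,0,2,6,0,0,3,2,1,0,0]
Step 13: insert i at [0, 4, 23, 26, 29] -> counters=[6,2,2,0,4,0,0,2,1,0,0,2,2,0,1,0,0,0,1,0,2,0,0,4,0,2,7,0,0,4,2,1,0,0]
Step 14: insert ovj at [1, 7, 12, 26, 30] -> counters=[6,3,2,0,4,0,0,3,1,0,0,2,3,0,1,0,0,0,1,0,2,0,0,4,0,2,8,0,0,4,3,1,0,0]
Step 15: insert i at [0, 4, 23, 26, 29] -> counters=[7,3,2,0,5,0,0,3,1,0,0,2,3,0,1,0,0,0,1,0,2,0,0,5,0,2,9,0,0,5,3,1,0,0]
Step 16: delete ovj at [1, 7, 12, 26, 30] -> counters=[7,2,2,0,5,0,0,2,1,0,0,2,2,0,1,0,0,0,1,0,2,0,0,5,0,2,8,0,0,5,2,1,0,0]
Step 17: delete uvg at [0, 2, 11, 20, 25] -> counters=[6,2,1,0,5,0,0,2,1,0,0,1,2,0,1,0,0,0,1,0,1,0,0,5,0,1,8,0,0,5,2,1,0,0]
Step 18: insert l at [4, 22, 23, 24, 30] -> counters=[6,2,1,0,6,0,0,2,1,0,0,1,2,0,1,0,0,0,1,0,1,0,1,6,1,1,8,0,0,5,3,1,0,0]
Step 19: insert i at [0, 4, 23, 26, 29] -> counters=[7,2,1,0,7,0,0,2,1,0,0,1,2,0,1,0,0,0,1,0,1,0,1,7,1,1,9,0,0,6,3,1,0,0]
Step 20: delete uvg at [0, 2, 11, 20, 25] -> counters=[6,2,0,0,7,0,0,2,1,0,0,0,2,0,1,0,0,0,1,0,0,0,1,7,1,0,9,0,0,6,3,1,0,0]
Step 21: insert xzh at [8, 14, 18, 26, 31] -> counters=[6,2,0,0,7,0,0,2,2,0,0,0,2,0,2,0,0,0,2,0,0,0,1,7,1,0,10,0,0,6,3,2,0,0]
Step 22: delete ovj at [1, 7, 12, 26, 30] -> counters=[6,1,0,0,7,0,0,1,2,0,0,0,1,0,2,0,0,0,2,0,0,0,1,7,1,0,9,0,0,6,2,2,0,0]
Step 23: insert l at [4, 22, 23, 24, 30] -> counters=[6,1,0,0,8,0,0,1,2,0,0,0,1,0,2,0,0,0,2,0,0,0,2,8,2,0,9,0,0,6,3,2,0,0]
Query uvg: check counters[0]=6 counters[2]=0 counters[11]=0 counters[20]=0 counters[25]=0 -> no

Answer: no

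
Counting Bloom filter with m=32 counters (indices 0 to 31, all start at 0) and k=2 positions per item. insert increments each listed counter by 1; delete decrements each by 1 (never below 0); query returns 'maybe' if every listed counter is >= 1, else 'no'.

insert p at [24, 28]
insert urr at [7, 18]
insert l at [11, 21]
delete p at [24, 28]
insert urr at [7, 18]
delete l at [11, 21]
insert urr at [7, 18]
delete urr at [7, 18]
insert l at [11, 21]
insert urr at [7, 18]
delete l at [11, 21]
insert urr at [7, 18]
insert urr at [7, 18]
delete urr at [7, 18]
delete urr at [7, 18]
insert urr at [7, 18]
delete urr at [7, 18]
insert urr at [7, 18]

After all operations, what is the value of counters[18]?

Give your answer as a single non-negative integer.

Step 1: insert p at [24, 28] -> counters=[0,0,0,0,0,0,0,0,0,0,0,0,0,0,0,0,0,0,0,0,0,0,0,0,1,0,0,0,1,0,0,0]
Step 2: insert urr at [7, 18] -> counters=[0,0,0,0,0,0,0,1,0,0,0,0,0,0,0,0,0,0,1,0,0,0,0,0,1,0,0,0,1,0,0,0]
Step 3: insert l at [11, 21] -> counters=[0,0,0,0,0,0,0,1,0,0,0,1,0,0,0,0,0,0,1,0,0,1,0,0,1,0,0,0,1,0,0,0]
Step 4: delete p at [24, 28] -> counters=[0,0,0,0,0,0,0,1,0,0,0,1,0,0,0,0,0,0,1,0,0,1,0,0,0,0,0,0,0,0,0,0]
Step 5: insert urr at [7, 18] -> counters=[0,0,0,0,0,0,0,2,0,0,0,1,0,0,0,0,0,0,2,0,0,1,0,0,0,0,0,0,0,0,0,0]
Step 6: delete l at [11, 21] -> counters=[0,0,0,0,0,0,0,2,0,0,0,0,0,0,0,0,0,0,2,0,0,0,0,0,0,0,0,0,0,0,0,0]
Step 7: insert urr at [7, 18] -> counters=[0,0,0,0,0,0,0,3,0,0,0,0,0,0,0,0,0,0,3,0,0,0,0,0,0,0,0,0,0,0,0,0]
Step 8: delete urr at [7, 18] -> counters=[0,0,0,0,0,0,0,2,0,0,0,0,0,0,0,0,0,0,2,0,0,0,0,0,0,0,0,0,0,0,0,0]
Step 9: insert l at [11, 21] -> counters=[0,0,0,0,0,0,0,2,0,0,0,1,0,0,0,0,0,0,2,0,0,1,0,0,0,0,0,0,0,0,0,0]
Step 10: insert urr at [7, 18] -> counters=[0,0,0,0,0,0,0,3,0,0,0,1,0,0,0,0,0,0,3,0,0,1,0,0,0,0,0,0,0,0,0,0]
Step 11: delete l at [11, 21] -> counters=[0,0,0,0,0,0,0,3,0,0,0,0,0,0,0,0,0,0,3,0,0,0,0,0,0,0,0,0,0,0,0,0]
Step 12: insert urr at [7, 18] -> counters=[0,0,0,0,0,0,0,4,0,0,0,0,0,0,0,0,0,0,4,0,0,0,0,0,0,0,0,0,0,0,0,0]
Step 13: insert urr at [7, 18] -> counters=[0,0,0,0,0,0,0,5,0,0,0,0,0,0,0,0,0,0,5,0,0,0,0,0,0,0,0,0,0,0,0,0]
Step 14: delete urr at [7, 18] -> counters=[0,0,0,0,0,0,0,4,0,0,0,0,0,0,0,0,0,0,4,0,0,0,0,0,0,0,0,0,0,0,0,0]
Step 15: delete urr at [7, 18] -> counters=[0,0,0,0,0,0,0,3,0,0,0,0,0,0,0,0,0,0,3,0,0,0,0,0,0,0,0,0,0,0,0,0]
Step 16: insert urr at [7, 18] -> counters=[0,0,0,0,0,0,0,4,0,0,0,0,0,0,0,0,0,0,4,0,0,0,0,0,0,0,0,0,0,0,0,0]
Step 17: delete urr at [7, 18] -> counters=[0,0,0,0,0,0,0,3,0,0,0,0,0,0,0,0,0,0,3,0,0,0,0,0,0,0,0,0,0,0,0,0]
Step 18: insert urr at [7, 18] -> counters=[0,0,0,0,0,0,0,4,0,0,0,0,0,0,0,0,0,0,4,0,0,0,0,0,0,0,0,0,0,0,0,0]
Final counters=[0,0,0,0,0,0,0,4,0,0,0,0,0,0,0,0,0,0,4,0,0,0,0,0,0,0,0,0,0,0,0,0] -> counters[18]=4

Answer: 4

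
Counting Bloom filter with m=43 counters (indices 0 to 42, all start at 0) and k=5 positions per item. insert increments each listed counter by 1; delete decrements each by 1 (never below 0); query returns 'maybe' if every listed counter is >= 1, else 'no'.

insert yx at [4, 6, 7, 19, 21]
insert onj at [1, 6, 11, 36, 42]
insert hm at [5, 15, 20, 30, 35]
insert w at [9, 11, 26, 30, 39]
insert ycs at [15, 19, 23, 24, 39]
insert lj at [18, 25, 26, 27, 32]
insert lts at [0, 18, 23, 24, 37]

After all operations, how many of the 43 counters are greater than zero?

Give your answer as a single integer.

Step 1: insert yx at [4, 6, 7, 19, 21] -> counters=[0,0,0,0,1,0,1,1,0,0,0,0,0,0,0,0,0,0,0,1,0,1,0,0,0,0,0,0,0,0,0,0,0,0,0,0,0,0,0,0,0,0,0]
Step 2: insert onj at [1, 6, 11, 36, 42] -> counters=[0,1,0,0,1,0,2,1,0,0,0,1,0,0,0,0,0,0,0,1,0,1,0,0,0,0,0,0,0,0,0,0,0,0,0,0,1,0,0,0,0,0,1]
Step 3: insert hm at [5, 15, 20, 30, 35] -> counters=[0,1,0,0,1,1,2,1,0,0,0,1,0,0,0,1,0,0,0,1,1,1,0,0,0,0,0,0,0,0,1,0,0,0,0,1,1,0,0,0,0,0,1]
Step 4: insert w at [9, 11, 26, 30, 39] -> counters=[0,1,0,0,1,1,2,1,0,1,0,2,0,0,0,1,0,0,0,1,1,1,0,0,0,0,1,0,0,0,2,0,0,0,0,1,1,0,0,1,0,0,1]
Step 5: insert ycs at [15, 19, 23, 24, 39] -> counters=[0,1,0,0,1,1,2,1,0,1,0,2,0,0,0,2,0,0,0,2,1,1,0,1,1,0,1,0,0,0,2,0,0,0,0,1,1,0,0,2,0,0,1]
Step 6: insert lj at [18, 25, 26, 27, 32] -> counters=[0,1,0,0,1,1,2,1,0,1,0,2,0,0,0,2,0,0,1,2,1,1,0,1,1,1,2,1,0,0,2,0,1,0,0,1,1,0,0,2,0,0,1]
Step 7: insert lts at [0, 18, 23, 24, 37] -> counters=[1,1,0,0,1,1,2,1,0,1,0,2,0,0,0,2,0,0,2,2,1,1,0,2,2,1,2,1,0,0,2,0,1,0,0,1,1,1,0,2,0,0,1]
Final counters=[1,1,0,0,1,1,2,1,0,1,0,2,0,0,0,2,0,0,2,2,1,1,0,2,2,1,2,1,0,0,2,0,1,0,0,1,1,1,0,2,0,0,1] -> 25 nonzero

Answer: 25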